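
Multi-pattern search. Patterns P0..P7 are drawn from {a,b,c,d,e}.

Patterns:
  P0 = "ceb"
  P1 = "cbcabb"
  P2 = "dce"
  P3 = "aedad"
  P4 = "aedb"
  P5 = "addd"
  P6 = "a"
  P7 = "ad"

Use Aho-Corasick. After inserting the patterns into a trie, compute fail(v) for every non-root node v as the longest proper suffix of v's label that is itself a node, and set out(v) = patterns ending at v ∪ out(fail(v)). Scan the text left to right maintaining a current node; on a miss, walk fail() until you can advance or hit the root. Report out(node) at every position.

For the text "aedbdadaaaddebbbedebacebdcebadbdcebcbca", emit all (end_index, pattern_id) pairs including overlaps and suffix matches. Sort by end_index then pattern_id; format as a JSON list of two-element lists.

Construct AC machine:
Trie nodes:
  0='ε' goto a→12 c→1 d→9
  1='c' goto b→4 e→2
  2='ce' goto b→3
  3='ceb' goto ·  [P0 ends]
  4='cb' goto c→5
  5='cbc' goto a→6
  6='cbca' goto b→7
  7='cbcab' goto b→8
  8='cbcabb' goto ·  [P1 ends]
  9='d' goto c→10
  10='dc' goto e→11
  11='dce' goto ·  [P2 ends]
  12='a' goto d→18 e→13  [P6 ends]
  13='ae' goto d→14
  14='aed' goto a→15 b→17
  15='aeda' goto d→16
  16='aedad' goto ·  [P3 ends]
  17='aedb' goto ·  [P4 ends]
  18='ad' goto d→19  [P7 ends]
  19='add' goto d→20
  20='addd' goto ·  [P5 ends]

BFS fail/out derivation:
  n1('c'): parent n0 fail=0; on 'c' 0 → fail=0;  out ∅∪∅=∅
  n9('d'): parent n0 fail=0; on 'd' 0 → fail=0;  out ∅∪∅=∅
  n12('a'): parent n0 fail=0; on 'a' 0 → fail=0;  out {6}∪∅={6}
  n2('ce'): parent n1 fail=0; on 'e' 0 → fail=0;  out ∅∪∅=∅
  n4('cb'): parent n1 fail=0; on 'b' 0 → fail=0;  out ∅∪∅=∅
  n10('dc'): parent n9 fail=0; on 'c' 0 → fail=1;  out ∅∪∅=∅
  n13('ae'): parent n12 fail=0; on 'e' 0 → fail=0;  out ∅∪∅=∅
  n18('ad'): parent n12 fail=0; on 'd' 0 → fail=9;  out {7}∪∅={7}
  n3('ceb'): parent n2 fail=0; on 'b' 0 → fail=0;  out {0}∪∅={0}
  n5('cbc'): parent n4 fail=0; on 'c' 0 → fail=1;  out ∅∪∅=∅
  n11('dce'): parent n10 fail=1; on 'e' 1 → fail=2;  out {2}∪∅={2}
  n14('aed'): parent n13 fail=0; on 'd' 0 → fail=9;  out ∅∪∅=∅
  n19('add'): parent n18 fail=9; on 'd' 9→0 → fail=9;  out ∅∪∅=∅
  n6('cbca'): parent n5 fail=1; on 'a' 1→0 → fail=12;  out ∅∪{6}={6}
  n15('aeda'): parent n14 fail=9; on 'a' 9→0 → fail=12;  out ∅∪{6}={6}
  n17('aedb'): parent n14 fail=9; on 'b' 9→0 → fail=0;  out {4}∪∅={4}
  n20('addd'): parent n19 fail=9; on 'd' 9→0 → fail=9;  out {5}∪∅={5}
  n7('cbcab'): parent n6 fail=12; on 'b' 12→0 → fail=0;  out ∅∪∅=∅
  n16('aedad'): parent n15 fail=12; on 'd' 12 → fail=18;  out {3}∪{7}={3,7}
  n8('cbcabb'): parent n7 fail=0; on 'b' 0 → fail=0;  out {1}∪∅={1}

Scan:
pos 0 'a': at 12  emit P6@[0:0]
pos 1 'e': at 13
pos 2 'd': at 14
pos 3 'b': at 17  emit P4@[0:3]
pos 4 'd': at 9 (via fail)
pos 5 'a': at 12 (via fail)  emit P6@[5:5]
pos 6 'd': at 18  emit P7@[5:6]
pos 7 'a': at 12 (via fail)  emit P6@[7:7]
pos 8 'a': at 12 (via fail)  emit P6@[8:8]
pos 9 'a': at 12 (via fail)  emit P6@[9:9]
pos 10 'd': at 18  emit P7@[9:10]
pos 11 'd': at 19
pos 12 'e': at 0 (via fail)
pos 13 'b': at 0
pos 14 'b': at 0
pos 15 'b': at 0
pos 16 'e': at 0
pos 17 'd': at 9
pos 18 'e': at 0 (via fail)
pos 19 'b': at 0
pos 20 'a': at 12  emit P6@[20:20]
pos 21 'c': at 1 (via fail)
pos 22 'e': at 2
pos 23 'b': at 3  emit P0@[21:23]
pos 24 'd': at 9 (via fail)
pos 25 'c': at 10
pos 26 'e': at 11  emit P2@[24:26]
pos 27 'b': at 3 (via fail)  emit P0@[25:27]
pos 28 'a': at 12 (via fail)  emit P6@[28:28]
pos 29 'd': at 18  emit P7@[28:29]
pos 30 'b': at 0 (via fail)
pos 31 'd': at 9
pos 32 'c': at 10
pos 33 'e': at 11  emit P2@[31:33]
pos 34 'b': at 3 (via fail)  emit P0@[32:34]
pos 35 'c': at 1 (via fail)
pos 36 'b': at 4
pos 37 'c': at 5
pos 38 'a': at 6  emit P6@[38:38]

All matches (sorted): [[0,6],[3,4],[5,6],[6,7],[7,6],[8,6],[9,6],[10,7],[20,6],[23,0],[26,2],[27,0],[28,6],[29,7],[33,2],[34,0],[38,6]]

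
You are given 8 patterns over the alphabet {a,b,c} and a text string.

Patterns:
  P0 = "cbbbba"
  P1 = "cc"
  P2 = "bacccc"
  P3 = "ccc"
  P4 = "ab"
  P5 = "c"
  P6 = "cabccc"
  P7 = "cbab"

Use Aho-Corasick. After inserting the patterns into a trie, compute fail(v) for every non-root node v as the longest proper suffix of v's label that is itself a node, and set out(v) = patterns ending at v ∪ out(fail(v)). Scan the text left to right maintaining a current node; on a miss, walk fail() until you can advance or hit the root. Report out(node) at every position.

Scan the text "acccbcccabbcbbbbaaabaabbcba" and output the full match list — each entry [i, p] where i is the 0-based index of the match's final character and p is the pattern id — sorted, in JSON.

Build:
Trie (insert patterns):
  0='ε' goto a→15 b→8 c→1
  1='c' goto a→17 b→2 c→7  ←P5
  2='cb' goto a→22 b→3
  3='cbb' goto b→4
  4='cbbb' goto b→5
  5='cbbbb' goto a→6
  6='cbbbba' goto ·  ←P0
  7='cc' goto c→14  ←P1
  8='b' goto a→9
  9='ba' goto c→10
  10='bac' goto c→11
  11='bacc' goto c→12
  12='baccc' goto c→13
  13='bacccc' goto ·  ←P2
  14='ccc' goto ·  ←P3
  15='a' goto b→16
  16='ab' goto ·  ←P4
  17='ca' goto b→18
  18='cab' goto c→19
  19='cabc' goto c→20
  20='cabcc' goto c→21
  21='cabccc' goto ·  ←P6
  22='cba' goto b→23
  23='cbab' goto ·  ←P7

Failure links (BFS by depth):
  n1('c'): parent n0 fail=0; on 'c' 0 → fail=0;  out {5}∪∅={5}
  n8('b'): parent n0 fail=0; on 'b' 0 → fail=0;  out ∅∪∅=∅
  n15('a'): parent n0 fail=0; on 'a' 0 → fail=0;  out ∅∪∅=∅
  n2('cb'): parent n1 fail=0; on 'b' 0 → fail=8;  out ∅∪∅=∅
  n7('cc'): parent n1 fail=0; on 'c' 0 → fail=1;  out {1}∪{5}={1,5}
  n9('ba'): parent n8 fail=0; on 'a' 0 → fail=15;  out ∅∪∅=∅
  n16('ab'): parent n15 fail=0; on 'b' 0 → fail=8;  out {4}∪∅={4}
  n17('ca'): parent n1 fail=0; on 'a' 0 → fail=15;  out ∅∪∅=∅
  n3('cbb'): parent n2 fail=8; on 'b' 8→0 → fail=8;  out ∅∪∅=∅
  n10('bac'): parent n9 fail=15; on 'c' 15→0 → fail=1;  out ∅∪{5}={5}
  n14('ccc'): parent n7 fail=1; on 'c' 1 → fail=7;  out {3}∪{1,5}={1,3,5}
  n18('cab'): parent n17 fail=15; on 'b' 15 → fail=16;  out ∅∪{4}={4}
  n22('cba'): parent n2 fail=8; on 'a' 8 → fail=9;  out ∅∪∅=∅
  n4('cbbb'): parent n3 fail=8; on 'b' 8→0 → fail=8;  out ∅∪∅=∅
  n11('bacc'): parent n10 fail=1; on 'c' 1 → fail=7;  out ∅∪{1,5}={1,5}
  n19('cabc'): parent n18 fail=16; on 'c' 16→8→0 → fail=1;  out ∅∪{5}={5}
  n23('cbab'): parent n22 fail=9; on 'b' 9→15 → fail=16;  out {7}∪{4}={4,7}
  n5('cbbbb'): parent n4 fail=8; on 'b' 8→0 → fail=8;  out ∅∪∅=∅
  n12('baccc'): parent n11 fail=7; on 'c' 7 → fail=14;  out ∅∪{1,3,5}={1,3,5}
  n20('cabcc'): parent n19 fail=1; on 'c' 1 → fail=7;  out ∅∪{1,5}={1,5}
  n6('cbbbba'): parent n5 fail=8; on 'a' 8 → fail=9;  out {0}∪∅={0}
  n13('bacccc'): parent n12 fail=14; on 'c' 14→7 → fail=14;  out {2}∪{1,3,5}={1,2,3,5}
  n21('cabccc'): parent n20 fail=7; on 'c' 7 → fail=14;  out {6}∪{1,3,5}={1,3,5,6}

Run:
i=0 'a': node 0→15
i=1 'c': node 15→1 (via fail)  emit P5@[1:1]
i=2 'c': node 1→7  emit P1@[1:2],P5@[2:2]
i=3 'c': node 7→14  emit P1@[2:3],P3@[1:3],P5@[3:3]
i=4 'b': node 14→2 (via fail)
i=5 'c': node 2→1 (via fail)  emit P5@[5:5]
i=6 'c': node 1→7  emit P1@[5:6],P5@[6:6]
i=7 'c': node 7→14  emit P1@[6:7],P3@[5:7],P5@[7:7]
i=8 'a': node 14→17 (via fail)
i=9 'b': node 17→18  emit P4@[8:9]
i=10 'b': node 18→8 (via fail)
i=11 'c': node 8→1 (via fail)  emit P5@[11:11]
i=12 'b': node 1→2
i=13 'b': node 2→3
i=14 'b': node 3→4
i=15 'b': node 4→5
i=16 'a': node 5→6  emit P0@[11:16]
i=17 'a': node 6→15 (via fail)
i=18 'a': node 15→15 (via fail)
i=19 'b': node 15→16  emit P4@[18:19]
i=20 'a': node 16→9 (via fail)
i=21 'a': node 9→15 (via fail)
i=22 'b': node 15→16  emit P4@[21:22]
i=23 'b': node 16→8 (via fail)
i=24 'c': node 8→1 (via fail)  emit P5@[24:24]
i=25 'b': node 1→2
i=26 'a': node 2→22

All matches (sorted): [[1,5],[2,1],[2,5],[3,1],[3,3],[3,5],[5,5],[6,1],[6,5],[7,1],[7,3],[7,5],[9,4],[11,5],[16,0],[19,4],[22,4],[24,5]]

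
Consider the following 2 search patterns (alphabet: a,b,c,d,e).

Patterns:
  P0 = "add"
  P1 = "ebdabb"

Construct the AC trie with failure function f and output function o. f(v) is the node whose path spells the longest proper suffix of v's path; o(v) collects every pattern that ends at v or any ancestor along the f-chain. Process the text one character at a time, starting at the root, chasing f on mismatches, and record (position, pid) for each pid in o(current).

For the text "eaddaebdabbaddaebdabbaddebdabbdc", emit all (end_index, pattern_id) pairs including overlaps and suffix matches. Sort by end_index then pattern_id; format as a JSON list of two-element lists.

Build:
Trie (insert patterns):
  0='ε' goto a→1 e→4
  1='a' goto d→2
  2='ad' goto d→3
  3='add' goto ·  [P0 ends]
  4='e' goto b→5
  5='eb' goto d→6
  6='ebd' goto a→7
  7='ebda' goto b→8
  8='ebdab' goto b→9
  9='ebdabb' goto ·  [P1 ends]

BFS fail/out derivation:
  n1('a'): parent n0 fail=0; on 'a' 0 → fail=0;  out ∅∪∅=∅
  n4('e'): parent n0 fail=0; on 'e' 0 → fail=0;  out ∅∪∅=∅
  n2('ad'): parent n1 fail=0; on 'd' 0 → fail=0;  out ∅∪∅=∅
  n5('eb'): parent n4 fail=0; on 'b' 0 → fail=0;  out ∅∪∅=∅
  n3('add'): parent n2 fail=0; on 'd' 0 → fail=0;  out {0}∪∅={0}
  n6('ebd'): parent n5 fail=0; on 'd' 0 → fail=0;  out ∅∪∅=∅
  n7('ebda'): parent n6 fail=0; on 'a' 0 → fail=1;  out ∅∪∅=∅
  n8('ebdab'): parent n7 fail=1; on 'b' 1→0 → fail=0;  out ∅∪∅=∅
  n9('ebdabb'): parent n8 fail=0; on 'b' 0 → fail=0;  out {1}∪∅={1}

Run:
[0] read 'e'  n0⇒n4
[1] read 'a'  n4⇒n1 (fail-walked)
[2] read 'd'  n1⇒n2
[3] read 'd'  n2⇒n3  ** P0@[1:3]
[4] read 'a'  n3⇒n1 (fail-walked)
[5] read 'e'  n1⇒n4 (fail-walked)
[6] read 'b'  n4⇒n5
[7] read 'd'  n5⇒n6
[8] read 'a'  n6⇒n7
[9] read 'b'  n7⇒n8
[10] read 'b'  n8⇒n9  ** P1@[5:10]
[11] read 'a'  n9⇒n1 (fail-walked)
[12] read 'd'  n1⇒n2
[13] read 'd'  n2⇒n3  ** P0@[11:13]
[14] read 'a'  n3⇒n1 (fail-walked)
[15] read 'e'  n1⇒n4 (fail-walked)
[16] read 'b'  n4⇒n5
[17] read 'd'  n5⇒n6
[18] read 'a'  n6⇒n7
[19] read 'b'  n7⇒n8
[20] read 'b'  n8⇒n9  ** P1@[15:20]
[21] read 'a'  n9⇒n1 (fail-walked)
[22] read 'd'  n1⇒n2
[23] read 'd'  n2⇒n3  ** P0@[21:23]
[24] read 'e'  n3⇒n4 (fail-walked)
[25] read 'b'  n4⇒n5
[26] read 'd'  n5⇒n6
[27] read 'a'  n6⇒n7
[28] read 'b'  n7⇒n8
[29] read 'b'  n8⇒n9  ** P1@[24:29]
[30] read 'd'  n9⇒n0 (fail-walked)
[31] read 'c'  n0⇒n0

Result: [[3,0],[10,1],[13,0],[20,1],[23,0],[29,1]]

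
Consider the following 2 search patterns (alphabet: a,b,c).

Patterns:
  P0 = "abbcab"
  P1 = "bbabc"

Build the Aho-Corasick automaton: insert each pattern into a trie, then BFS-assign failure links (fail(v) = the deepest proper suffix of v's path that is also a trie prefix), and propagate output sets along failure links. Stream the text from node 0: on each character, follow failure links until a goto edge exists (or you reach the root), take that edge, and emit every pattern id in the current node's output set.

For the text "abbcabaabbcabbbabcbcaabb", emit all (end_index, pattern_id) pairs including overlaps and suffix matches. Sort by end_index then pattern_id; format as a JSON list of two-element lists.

Construct AC machine:
Trie (insert patterns):
  0='ε' goto a→1 b→7
  1='a' goto b→2
  2='ab' goto b→3
  3='abb' goto c→4
  4='abbc' goto a→5
  5='abbca' goto b→6
  6='abbcab' goto ·  ←P0
  7='b' goto b→8
  8='bb' goto a→9
  9='bba' goto b→10
  10='bbab' goto c→11
  11='bbabc' goto ·  ←P1

BFS fail/out derivation:
  n1('a'): parent n0 fail=0; on 'a' 0 → fail=0;  out ∅∪∅=∅
  n7('b'): parent n0 fail=0; on 'b' 0 → fail=0;  out ∅∪∅=∅
  n2('ab'): parent n1 fail=0; on 'b' 0 → fail=7;  out ∅∪∅=∅
  n8('bb'): parent n7 fail=0; on 'b' 0 → fail=7;  out ∅∪∅=∅
  n3('abb'): parent n2 fail=7; on 'b' 7 → fail=8;  out ∅∪∅=∅
  n9('bba'): parent n8 fail=7; on 'a' 7→0 → fail=1;  out ∅∪∅=∅
  n4('abbc'): parent n3 fail=8; on 'c' 8→7→0 → fail=0;  out ∅∪∅=∅
  n10('bbab'): parent n9 fail=1; on 'b' 1 → fail=2;  out ∅∪∅=∅
  n5('abbca'): parent n4 fail=0; on 'a' 0 → fail=1;  out ∅∪∅=∅
  n11('bbabc'): parent n10 fail=2; on 'c' 2→7→0 → fail=0;  out {1}∪∅={1}
  n6('abbcab'): parent n5 fail=1; on 'b' 1 → fail=2;  out {0}∪∅={0}

Scan:
i=0 'a': node 0→1
i=1 'b': node 1→2
i=2 'b': node 2→3
i=3 'c': node 3→4
i=4 'a': node 4→5
i=5 'b': node 5→6  → match P0@[0:5]
i=6 'a': node 6→1 (via fail)
i=7 'a': node 1→1 (via fail)
i=8 'b': node 1→2
i=9 'b': node 2→3
i=10 'c': node 3→4
i=11 'a': node 4→5
i=12 'b': node 5→6  → match P0@[7:12]
i=13 'b': node 6→3 (via fail)
i=14 'b': node 3→8 (via fail)
i=15 'a': node 8→9
i=16 'b': node 9→10
i=17 'c': node 10→11  → match P1@[13:17]
i=18 'b': node 11→7 (via fail)
i=19 'c': node 7→0 (via fail)
i=20 'a': node 0→1
i=21 'a': node 1→1 (via fail)
i=22 'b': node 1→2
i=23 'b': node 2→3

Result: [[5,0],[12,0],[17,1]]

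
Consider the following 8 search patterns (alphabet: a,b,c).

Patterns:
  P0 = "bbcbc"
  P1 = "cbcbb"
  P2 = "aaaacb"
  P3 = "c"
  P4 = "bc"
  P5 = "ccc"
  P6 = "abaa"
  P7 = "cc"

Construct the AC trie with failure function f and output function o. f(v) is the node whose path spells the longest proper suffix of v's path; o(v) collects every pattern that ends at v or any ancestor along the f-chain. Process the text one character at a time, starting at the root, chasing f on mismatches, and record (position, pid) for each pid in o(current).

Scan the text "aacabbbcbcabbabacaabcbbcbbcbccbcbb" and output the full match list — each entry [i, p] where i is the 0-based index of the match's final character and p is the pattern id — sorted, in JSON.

Construct AC machine:
Trie (insert patterns):
  0='ε' goto a→11 b→1 c→6
  1='b' goto b→2 c→17
  2='bb' goto c→3
  3='bbc' goto b→4
  4='bbcb' goto c→5
  5='bbcbc' goto ·  [P0 ends]
  6='c' goto b→7 c→18  [P3 ends]
  7='cb' goto c→8
  8='cbc' goto b→9
  9='cbcb' goto b→10
  10='cbcbb' goto ·  [P1 ends]
  11='a' goto a→12 b→20
  12='aa' goto a→13
  13='aaa' goto a→14
  14='aaaa' goto c→15
  15='aaaac' goto b→16
  16='aaaacb' goto ·  [P2 ends]
  17='bc' goto ·  [P4 ends]
  18='cc' goto c→19  [P7 ends]
  19='ccc' goto ·  [P5 ends]
  20='ab' goto a→21
  21='aba' goto a→22
  22='abaa' goto ·  [P6 ends]

BFS fail/out derivation:
  fail(1) 'b': from fail(0)=0 chase 'b': 0 ⇒ 0;  out=∅∪out(0)=∅
  fail(6) 'c': from fail(0)=0 chase 'c': 0 ⇒ 0;  out={3}∪out(0)={3}
  fail(11) 'a': from fail(0)=0 chase 'a': 0 ⇒ 0;  out=∅∪out(0)=∅
  fail(2) 'bb': from fail(1)=0 chase 'b': 0 ⇒ 1;  out=∅∪out(1)=∅
  fail(7) 'cb': from fail(6)=0 chase 'b': 0 ⇒ 1;  out=∅∪out(1)=∅
  fail(12) 'aa': from fail(11)=0 chase 'a': 0 ⇒ 11;  out=∅∪out(11)=∅
  fail(17) 'bc': from fail(1)=0 chase 'c': 0 ⇒ 6;  out={4}∪out(6)={3,4}
  fail(18) 'cc': from fail(6)=0 chase 'c': 0 ⇒ 6;  out={7}∪out(6)={3,7}
  fail(20) 'ab': from fail(11)=0 chase 'b': 0 ⇒ 1;  out=∅∪out(1)=∅
  fail(3) 'bbc': from fail(2)=1 chase 'c': 1 ⇒ 17;  out=∅∪out(17)={3,4}
  fail(8) 'cbc': from fail(7)=1 chase 'c': 1 ⇒ 17;  out=∅∪out(17)={3,4}
  fail(13) 'aaa': from fail(12)=11 chase 'a': 11 ⇒ 12;  out=∅∪out(12)=∅
  fail(19) 'ccc': from fail(18)=6 chase 'c': 6 ⇒ 18;  out={5}∪out(18)={3,5,7}
  fail(21) 'aba': from fail(20)=1 chase 'a': 1→0 ⇒ 11;  out=∅∪out(11)=∅
  fail(4) 'bbcb': from fail(3)=17 chase 'b': 17→6 ⇒ 7;  out=∅∪out(7)=∅
  fail(9) 'cbcb': from fail(8)=17 chase 'b': 17→6 ⇒ 7;  out=∅∪out(7)=∅
  fail(14) 'aaaa': from fail(13)=12 chase 'a': 12 ⇒ 13;  out=∅∪out(13)=∅
  fail(22) 'abaa': from fail(21)=11 chase 'a': 11 ⇒ 12;  out={6}∪out(12)={6}
  fail(5) 'bbcbc': from fail(4)=7 chase 'c': 7 ⇒ 8;  out={0}∪out(8)={0,3,4}
  fail(10) 'cbcbb': from fail(9)=7 chase 'b': 7→1 ⇒ 2;  out={1}∪out(2)={1}
  fail(15) 'aaaac': from fail(14)=13 chase 'c': 13→12→11→0 ⇒ 6;  out=∅∪out(6)={3}
  fail(16) 'aaaacb': from fail(15)=6 chase 'b': 6 ⇒ 7;  out={2}∪out(7)={2}

Scan:
i=0 'a': node 0→11
i=1 'a': node 11→12
i=2 'c': node 12→6 (fail-walked)  ** P3@[2:2]
i=3 'a': node 6→11 (fail-walked)
i=4 'b': node 11→20
i=5 'b': node 20→2 (fail-walked)
i=6 'b': node 2→2 (fail-walked)
i=7 'c': node 2→3  ** P3@[7:7],P4@[6:7]
i=8 'b': node 3→4
i=9 'c': node 4→5  ** P0@[5:9],P3@[9:9],P4@[8:9]
i=10 'a': node 5→11 (fail-walked)
i=11 'b': node 11→20
i=12 'b': node 20→2 (fail-walked)
i=13 'a': node 2→11 (fail-walked)
i=14 'b': node 11→20
i=15 'a': node 20→21
i=16 'c': node 21→6 (fail-walked)  ** P3@[16:16]
i=17 'a': node 6→11 (fail-walked)
i=18 'a': node 11→12
i=19 'b': node 12→20 (fail-walked)
i=20 'c': node 20→17 (fail-walked)  ** P3@[20:20],P4@[19:20]
i=21 'b': node 17→7 (fail-walked)
i=22 'b': node 7→2 (fail-walked)
i=23 'c': node 2→3  ** P3@[23:23],P4@[22:23]
i=24 'b': node 3→4
i=25 'b': node 4→2 (fail-walked)
i=26 'c': node 2→3  ** P3@[26:26],P4@[25:26]
i=27 'b': node 3→4
i=28 'c': node 4→5  ** P0@[24:28],P3@[28:28],P4@[27:28]
i=29 'c': node 5→18 (fail-walked)  ** P3@[29:29],P7@[28:29]
i=30 'b': node 18→7 (fail-walked)
i=31 'c': node 7→8  ** P3@[31:31],P4@[30:31]
i=32 'b': node 8→9
i=33 'b': node 9→10  ** P1@[29:33]

All matches (sorted): [[2,3],[7,3],[7,4],[9,0],[9,3],[9,4],[16,3],[20,3],[20,4],[23,3],[23,4],[26,3],[26,4],[28,0],[28,3],[28,4],[29,3],[29,7],[31,3],[31,4],[33,1]]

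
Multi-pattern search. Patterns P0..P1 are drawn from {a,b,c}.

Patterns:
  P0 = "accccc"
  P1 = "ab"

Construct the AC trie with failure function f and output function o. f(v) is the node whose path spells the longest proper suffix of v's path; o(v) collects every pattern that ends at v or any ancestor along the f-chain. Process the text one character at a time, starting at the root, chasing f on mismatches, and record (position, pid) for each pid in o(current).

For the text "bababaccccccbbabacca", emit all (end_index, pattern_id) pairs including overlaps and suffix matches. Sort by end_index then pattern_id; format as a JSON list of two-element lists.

Construct AC machine:
Trie (insert patterns):
  n0 'ε': a→1
  n1 'a': b→7 c→2
  n2 'ac': c→3
  n3 'acc': c→4
  n4 'accc': c→5
  n5 'acccc': c→6
  n6 'accccc': ·  [P0 ends]
  n7 'ab': ·  [P1 ends]

Failure links (BFS by depth):
  n1('a'): parent n0 fail=0; on 'a' 0 → fail=0;  out ∅∪∅=∅
  n2('ac'): parent n1 fail=0; on 'c' 0 → fail=0;  out ∅∪∅=∅
  n7('ab'): parent n1 fail=0; on 'b' 0 → fail=0;  out {1}∪∅={1}
  n3('acc'): parent n2 fail=0; on 'c' 0 → fail=0;  out ∅∪∅=∅
  n4('accc'): parent n3 fail=0; on 'c' 0 → fail=0;  out ∅∪∅=∅
  n5('acccc'): parent n4 fail=0; on 'c' 0 → fail=0;  out ∅∪∅=∅
  n6('accccc'): parent n5 fail=0; on 'c' 0 → fail=0;  out {0}∪∅={0}

Scan:
pos 0 'b': at 0
pos 1 'a': at 1
pos 2 'b': at 7  → match P1@[1:2]
pos 3 'a': at 1 (via fail)
pos 4 'b': at 7  → match P1@[3:4]
pos 5 'a': at 1 (via fail)
pos 6 'c': at 2
pos 7 'c': at 3
pos 8 'c': at 4
pos 9 'c': at 5
pos 10 'c': at 6  → match P0@[5:10]
pos 11 'c': at 0 (via fail)
pos 12 'b': at 0
pos 13 'b': at 0
pos 14 'a': at 1
pos 15 'b': at 7  → match P1@[14:15]
pos 16 'a': at 1 (via fail)
pos 17 'c': at 2
pos 18 'c': at 3
pos 19 'a': at 1 (via fail)

Matches: [[2,1],[4,1],[10,0],[15,1]]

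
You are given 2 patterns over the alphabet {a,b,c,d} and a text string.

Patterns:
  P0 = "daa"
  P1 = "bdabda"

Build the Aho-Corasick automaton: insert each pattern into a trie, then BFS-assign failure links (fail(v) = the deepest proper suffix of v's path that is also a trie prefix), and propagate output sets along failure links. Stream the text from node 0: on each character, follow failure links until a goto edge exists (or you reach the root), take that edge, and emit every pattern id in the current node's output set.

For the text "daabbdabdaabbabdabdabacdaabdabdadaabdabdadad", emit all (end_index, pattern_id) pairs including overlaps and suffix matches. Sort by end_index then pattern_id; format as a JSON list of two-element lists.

Build automaton:
Trie nodes:
  0='ε' goto b→4 d→1
  1='d' goto a→2
  2='da' goto a→3
  3='daa' goto ·  [P0 ends]
  4='b' goto d→5
  5='bd' goto a→6
  6='bda' goto b→7
  7='bdab' goto d→8
  8='bdabd' goto a→9
  9='bdabda' goto ·  [P1 ends]

Failure links (BFS by depth):
  fail(1) 'd': from fail(0)=0 chase 'd': 0 ⇒ 0;  out=∅∪out(0)=∅
  fail(4) 'b': from fail(0)=0 chase 'b': 0 ⇒ 0;  out=∅∪out(0)=∅
  fail(2) 'da': from fail(1)=0 chase 'a': 0 ⇒ 0;  out=∅∪out(0)=∅
  fail(5) 'bd': from fail(4)=0 chase 'd': 0 ⇒ 1;  out=∅∪out(1)=∅
  fail(3) 'daa': from fail(2)=0 chase 'a': 0 ⇒ 0;  out={0}∪out(0)={0}
  fail(6) 'bda': from fail(5)=1 chase 'a': 1 ⇒ 2;  out=∅∪out(2)=∅
  fail(7) 'bdab': from fail(6)=2 chase 'b': 2→0 ⇒ 4;  out=∅∪out(4)=∅
  fail(8) 'bdabd': from fail(7)=4 chase 'd': 4 ⇒ 5;  out=∅∪out(5)=∅
  fail(9) 'bdabda': from fail(8)=5 chase 'a': 5 ⇒ 6;  out={1}∪out(6)={1}

Text stream:
i=0 'd': node 0→1
i=1 'a': node 1→2
i=2 'a': node 2→3  emit P0@[0:2]
i=3 'b': node 3→4 (fail-walked)
i=4 'b': node 4→4 (fail-walked)
i=5 'd': node 4→5
i=6 'a': node 5→6
i=7 'b': node 6→7
i=8 'd': node 7→8
i=9 'a': node 8→9  emit P1@[4:9]
i=10 'a': node 9→3 (fail-walked)  emit P0@[8:10]
i=11 'b': node 3→4 (fail-walked)
i=12 'b': node 4→4 (fail-walked)
i=13 'a': node 4→0 (fail-walked)
i=14 'b': node 0→4
i=15 'd': node 4→5
i=16 'a': node 5→6
i=17 'b': node 6→7
i=18 'd': node 7→8
i=19 'a': node 8→9  emit P1@[14:19]
i=20 'b': node 9→7 (fail-walked)
i=21 'a': node 7→0 (fail-walked)
i=22 'c': node 0→0
i=23 'd': node 0→1
i=24 'a': node 1→2
i=25 'a': node 2→3  emit P0@[23:25]
i=26 'b': node 3→4 (fail-walked)
i=27 'd': node 4→5
i=28 'a': node 5→6
i=29 'b': node 6→7
i=30 'd': node 7→8
i=31 'a': node 8→9  emit P1@[26:31]
i=32 'd': node 9→1 (fail-walked)
i=33 'a': node 1→2
i=34 'a': node 2→3  emit P0@[32:34]
i=35 'b': node 3→4 (fail-walked)
i=36 'd': node 4→5
i=37 'a': node 5→6
i=38 'b': node 6→7
i=39 'd': node 7→8
i=40 'a': node 8→9  emit P1@[35:40]
i=41 'd': node 9→1 (fail-walked)
i=42 'a': node 1→2
i=43 'd': node 2→1 (fail-walked)

Matches: [[2,0],[9,1],[10,0],[19,1],[25,0],[31,1],[34,0],[40,1]]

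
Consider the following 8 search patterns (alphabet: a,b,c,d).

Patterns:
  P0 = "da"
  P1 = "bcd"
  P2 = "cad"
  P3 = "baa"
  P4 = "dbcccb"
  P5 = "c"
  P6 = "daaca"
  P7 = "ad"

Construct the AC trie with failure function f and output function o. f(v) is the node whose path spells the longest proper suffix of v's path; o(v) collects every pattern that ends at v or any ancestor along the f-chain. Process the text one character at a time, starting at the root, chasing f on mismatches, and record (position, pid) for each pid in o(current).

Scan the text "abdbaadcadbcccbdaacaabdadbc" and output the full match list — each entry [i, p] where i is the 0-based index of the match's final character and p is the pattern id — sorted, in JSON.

Build automaton:
Trie (insert patterns):
  n0 'ε': a→19 b→3 c→6 d→1
  n1 'd': a→2 b→11
  n2 'da': a→16  [P0 ends]
  n3 'b': a→9 c→4
  n4 'bc': d→5
  n5 'bcd': ·  [P1 ends]
  n6 'c': a→7  [P5 ends]
  n7 'ca': d→8
  n8 'cad': ·  [P2 ends]
  n9 'ba': a→10
  n10 'baa': ·  [P3 ends]
  n11 'db': c→12
  n12 'dbc': c→13
  n13 'dbcc': c→14
  n14 'dbccc': b→15
  n15 'dbcccb': ·  [P4 ends]
  n16 'daa': c→17
  n17 'daac': a→18
  n18 'daaca': ·  [P6 ends]
  n19 'a': d→20
  n20 'ad': ·  [P7 ends]

BFS fail/out derivation:
  n1('d'): parent n0 fail=0; on 'd' 0 → fail=0;  out ∅∪∅=∅
  n3('b'): parent n0 fail=0; on 'b' 0 → fail=0;  out ∅∪∅=∅
  n6('c'): parent n0 fail=0; on 'c' 0 → fail=0;  out {5}∪∅={5}
  n19('a'): parent n0 fail=0; on 'a' 0 → fail=0;  out ∅∪∅=∅
  n2('da'): parent n1 fail=0; on 'a' 0 → fail=19;  out {0}∪∅={0}
  n4('bc'): parent n3 fail=0; on 'c' 0 → fail=6;  out ∅∪{5}={5}
  n7('ca'): parent n6 fail=0; on 'a' 0 → fail=19;  out ∅∪∅=∅
  n9('ba'): parent n3 fail=0; on 'a' 0 → fail=19;  out ∅∪∅=∅
  n11('db'): parent n1 fail=0; on 'b' 0 → fail=3;  out ∅∪∅=∅
  n20('ad'): parent n19 fail=0; on 'd' 0 → fail=1;  out {7}∪∅={7}
  n5('bcd'): parent n4 fail=6; on 'd' 6→0 → fail=1;  out {1}∪∅={1}
  n8('cad'): parent n7 fail=19; on 'd' 19 → fail=20;  out {2}∪{7}={2,7}
  n10('baa'): parent n9 fail=19; on 'a' 19→0 → fail=19;  out {3}∪∅={3}
  n12('dbc'): parent n11 fail=3; on 'c' 3 → fail=4;  out ∅∪{5}={5}
  n16('daa'): parent n2 fail=19; on 'a' 19→0 → fail=19;  out ∅∪∅=∅
  n13('dbcc'): parent n12 fail=4; on 'c' 4→6→0 → fail=6;  out ∅∪{5}={5}
  n17('daac'): parent n16 fail=19; on 'c' 19→0 → fail=6;  out ∅∪{5}={5}
  n14('dbccc'): parent n13 fail=6; on 'c' 6→0 → fail=6;  out ∅∪{5}={5}
  n18('daaca'): parent n17 fail=6; on 'a' 6 → fail=7;  out {6}∪∅={6}
  n15('dbcccb'): parent n14 fail=6; on 'b' 6→0 → fail=3;  out {4}∪∅={4}

Text stream:
i=0 'a': node 0→19
i=1 'b': node 19→3 ·f
i=2 'd': node 3→1 ·f
i=3 'b': node 1→11
i=4 'a': node 11→9 ·f
i=5 'a': node 9→10  → match P3@[3:5]
i=6 'd': node 10→20 ·f  → match P7@[5:6]
i=7 'c': node 20→6 ·f  → match P5@[7:7]
i=8 'a': node 6→7
i=9 'd': node 7→8  → match P2@[7:9],P7@[8:9]
i=10 'b': node 8→11 ·f
i=11 'c': node 11→12  → match P5@[11:11]
i=12 'c': node 12→13  → match P5@[12:12]
i=13 'c': node 13→14  → match P5@[13:13]
i=14 'b': node 14→15  → match P4@[9:14]
i=15 'd': node 15→1 ·f
i=16 'a': node 1→2  → match P0@[15:16]
i=17 'a': node 2→16
i=18 'c': node 16→17  → match P5@[18:18]
i=19 'a': node 17→18  → match P6@[15:19]
i=20 'a': node 18→19 ·f
i=21 'b': node 19→3 ·f
i=22 'd': node 3→1 ·f
i=23 'a': node 1→2  → match P0@[22:23]
i=24 'd': node 2→20 ·f  → match P7@[23:24]
i=25 'b': node 20→11 ·f
i=26 'c': node 11→12  → match P5@[26:26]

Matches: [[5,3],[6,7],[7,5],[9,2],[9,7],[11,5],[12,5],[13,5],[14,4],[16,0],[18,5],[19,6],[23,0],[24,7],[26,5]]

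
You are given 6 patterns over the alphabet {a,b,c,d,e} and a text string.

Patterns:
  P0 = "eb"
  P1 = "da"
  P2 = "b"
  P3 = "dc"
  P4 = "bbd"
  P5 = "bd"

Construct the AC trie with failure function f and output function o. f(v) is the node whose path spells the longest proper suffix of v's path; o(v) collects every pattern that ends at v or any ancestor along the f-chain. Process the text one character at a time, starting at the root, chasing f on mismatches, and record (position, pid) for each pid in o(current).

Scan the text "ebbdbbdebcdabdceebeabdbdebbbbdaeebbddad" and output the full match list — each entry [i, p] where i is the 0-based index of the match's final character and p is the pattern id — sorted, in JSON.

Build:
Trie (insert patterns):
  0='ε' goto b→5 d→3 e→1
  1='e' goto b→2
  2='eb' goto ·  [P0 ends]
  3='d' goto a→4 c→6
  4='da' goto ·  [P1 ends]
  5='b' goto b→7 d→9  [P2 ends]
  6='dc' goto ·  [P3 ends]
  7='bb' goto d→8
  8='bbd' goto ·  [P4 ends]
  9='bd' goto ·  [P5 ends]

BFS fail/out derivation:
  fail(1) 'e': from fail(0)=0 chase 'e': 0 ⇒ 0;  out=∅∪out(0)=∅
  fail(3) 'd': from fail(0)=0 chase 'd': 0 ⇒ 0;  out=∅∪out(0)=∅
  fail(5) 'b': from fail(0)=0 chase 'b': 0 ⇒ 0;  out={2}∪out(0)={2}
  fail(2) 'eb': from fail(1)=0 chase 'b': 0 ⇒ 5;  out={0}∪out(5)={0,2}
  fail(4) 'da': from fail(3)=0 chase 'a': 0 ⇒ 0;  out={1}∪out(0)={1}
  fail(6) 'dc': from fail(3)=0 chase 'c': 0 ⇒ 0;  out={3}∪out(0)={3}
  fail(7) 'bb': from fail(5)=0 chase 'b': 0 ⇒ 5;  out=∅∪out(5)={2}
  fail(9) 'bd': from fail(5)=0 chase 'd': 0 ⇒ 3;  out={5}∪out(3)={5}
  fail(8) 'bbd': from fail(7)=5 chase 'd': 5 ⇒ 9;  out={4}∪out(9)={4,5}

Run:
i=0 'e': node 0→1
i=1 'b': node 1→2  → match P0@[0:1],P2@[1:1]
i=2 'b': node 2→7 ·f  → match P2@[2:2]
i=3 'd': node 7→8  → match P4@[1:3],P5@[2:3]
i=4 'b': node 8→5 ·f  → match P2@[4:4]
i=5 'b': node 5→7  → match P2@[5:5]
i=6 'd': node 7→8  → match P4@[4:6],P5@[5:6]
i=7 'e': node 8→1 ·f
i=8 'b': node 1→2  → match P0@[7:8],P2@[8:8]
i=9 'c': node 2→0 ·f
i=10 'd': node 0→3
i=11 'a': node 3→4  → match P1@[10:11]
i=12 'b': node 4→5 ·f  → match P2@[12:12]
i=13 'd': node 5→9  → match P5@[12:13]
i=14 'c': node 9→6 ·f  → match P3@[13:14]
i=15 'e': node 6→1 ·f
i=16 'e': node 1→1 ·f
i=17 'b': node 1→2  → match P0@[16:17],P2@[17:17]
i=18 'e': node 2→1 ·f
i=19 'a': node 1→0 ·f
i=20 'b': node 0→5  → match P2@[20:20]
i=21 'd': node 5→9  → match P5@[20:21]
i=22 'b': node 9→5 ·f  → match P2@[22:22]
i=23 'd': node 5→9  → match P5@[22:23]
i=24 'e': node 9→1 ·f
i=25 'b': node 1→2  → match P0@[24:25],P2@[25:25]
i=26 'b': node 2→7 ·f  → match P2@[26:26]
i=27 'b': node 7→7 ·f  → match P2@[27:27]
i=28 'b': node 7→7 ·f  → match P2@[28:28]
i=29 'd': node 7→8  → match P4@[27:29],P5@[28:29]
i=30 'a': node 8→4 ·f  → match P1@[29:30]
i=31 'e': node 4→1 ·f
i=32 'e': node 1→1 ·f
i=33 'b': node 1→2  → match P0@[32:33],P2@[33:33]
i=34 'b': node 2→7 ·f  → match P2@[34:34]
i=35 'd': node 7→8  → match P4@[33:35],P5@[34:35]
i=36 'd': node 8→3 ·f
i=37 'a': node 3→4  → match P1@[36:37]
i=38 'd': node 4→3 ·f

All matches (sorted): [[1,0],[1,2],[2,2],[3,4],[3,5],[4,2],[5,2],[6,4],[6,5],[8,0],[8,2],[11,1],[12,2],[13,5],[14,3],[17,0],[17,2],[20,2],[21,5],[22,2],[23,5],[25,0],[25,2],[26,2],[27,2],[28,2],[29,4],[29,5],[30,1],[33,0],[33,2],[34,2],[35,4],[35,5],[37,1]]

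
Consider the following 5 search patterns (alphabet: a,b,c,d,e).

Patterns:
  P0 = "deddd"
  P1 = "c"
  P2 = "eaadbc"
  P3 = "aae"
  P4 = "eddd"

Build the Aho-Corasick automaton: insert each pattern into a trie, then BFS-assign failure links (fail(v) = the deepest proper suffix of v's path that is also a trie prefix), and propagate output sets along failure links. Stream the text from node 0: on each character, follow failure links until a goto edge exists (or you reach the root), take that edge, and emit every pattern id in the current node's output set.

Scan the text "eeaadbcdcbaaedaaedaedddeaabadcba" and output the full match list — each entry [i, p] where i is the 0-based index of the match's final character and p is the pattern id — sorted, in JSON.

Build:
Trie nodes:
  n0 'ε': a→13 c→6 d→1 e→7
  n1 'd': e→2
  n2 'de': d→3
  n3 'ded': d→4
  n4 'dedd': d→5
  n5 'deddd': ·  [P0 ends]
  n6 'c': ·  [P1 ends]
  n7 'e': a→8 d→16
  n8 'ea': a→9
  n9 'eaa': d→10
  n10 'eaad': b→11
  n11 'eaadb': c→12
  n12 'eaadbc': ·  [P2 ends]
  n13 'a': a→14
  n14 'aa': e→15
  n15 'aae': ·  [P3 ends]
  n16 'ed': d→17
  n17 'edd': d→18
  n18 'eddd': ·  [P4 ends]

BFS fail/out derivation:
  fail(1) 'd': from fail(0)=0 chase 'd': 0 ⇒ 0;  out=∅∪out(0)=∅
  fail(6) 'c': from fail(0)=0 chase 'c': 0 ⇒ 0;  out={1}∪out(0)={1}
  fail(7) 'e': from fail(0)=0 chase 'e': 0 ⇒ 0;  out=∅∪out(0)=∅
  fail(13) 'a': from fail(0)=0 chase 'a': 0 ⇒ 0;  out=∅∪out(0)=∅
  fail(2) 'de': from fail(1)=0 chase 'e': 0 ⇒ 7;  out=∅∪out(7)=∅
  fail(8) 'ea': from fail(7)=0 chase 'a': 0 ⇒ 13;  out=∅∪out(13)=∅
  fail(14) 'aa': from fail(13)=0 chase 'a': 0 ⇒ 13;  out=∅∪out(13)=∅
  fail(16) 'ed': from fail(7)=0 chase 'd': 0 ⇒ 1;  out=∅∪out(1)=∅
  fail(3) 'ded': from fail(2)=7 chase 'd': 7 ⇒ 16;  out=∅∪out(16)=∅
  fail(9) 'eaa': from fail(8)=13 chase 'a': 13 ⇒ 14;  out=∅∪out(14)=∅
  fail(15) 'aae': from fail(14)=13 chase 'e': 13→0 ⇒ 7;  out={3}∪out(7)={3}
  fail(17) 'edd': from fail(16)=1 chase 'd': 1→0 ⇒ 1;  out=∅∪out(1)=∅
  fail(4) 'dedd': from fail(3)=16 chase 'd': 16 ⇒ 17;  out=∅∪out(17)=∅
  fail(10) 'eaad': from fail(9)=14 chase 'd': 14→13→0 ⇒ 1;  out=∅∪out(1)=∅
  fail(18) 'eddd': from fail(17)=1 chase 'd': 1→0 ⇒ 1;  out={4}∪out(1)={4}
  fail(5) 'deddd': from fail(4)=17 chase 'd': 17 ⇒ 18;  out={0}∪out(18)={0,4}
  fail(11) 'eaadb': from fail(10)=1 chase 'b': 1→0 ⇒ 0;  out=∅∪out(0)=∅
  fail(12) 'eaadbc': from fail(11)=0 chase 'c': 0 ⇒ 6;  out={2}∪out(6)={1,2}

Text stream:
[0] read 'e'  n0⇒n7
[1] read 'e'  n7⇒n7 (fail-walked)
[2] read 'a'  n7⇒n8
[3] read 'a'  n8⇒n9
[4] read 'd'  n9⇒n10
[5] read 'b'  n10⇒n11
[6] read 'c'  n11⇒n12  emit P1@[6:6],P2@[1:6]
[7] read 'd'  n12⇒n1 (fail-walked)
[8] read 'c'  n1⇒n6 (fail-walked)  emit P1@[8:8]
[9] read 'b'  n6⇒n0 (fail-walked)
[10] read 'a'  n0⇒n13
[11] read 'a'  n13⇒n14
[12] read 'e'  n14⇒n15  emit P3@[10:12]
[13] read 'd'  n15⇒n16 (fail-walked)
[14] read 'a'  n16⇒n13 (fail-walked)
[15] read 'a'  n13⇒n14
[16] read 'e'  n14⇒n15  emit P3@[14:16]
[17] read 'd'  n15⇒n16 (fail-walked)
[18] read 'a'  n16⇒n13 (fail-walked)
[19] read 'e'  n13⇒n7 (fail-walked)
[20] read 'd'  n7⇒n16
[21] read 'd'  n16⇒n17
[22] read 'd'  n17⇒n18  emit P4@[19:22]
[23] read 'e'  n18⇒n2 (fail-walked)
[24] read 'a'  n2⇒n8 (fail-walked)
[25] read 'a'  n8⇒n9
[26] read 'b'  n9⇒n0 (fail-walked)
[27] read 'a'  n0⇒n13
[28] read 'd'  n13⇒n1 (fail-walked)
[29] read 'c'  n1⇒n6 (fail-walked)  emit P1@[29:29]
[30] read 'b'  n6⇒n0 (fail-walked)
[31] read 'a'  n0⇒n13

All matches (sorted): [[6,1],[6,2],[8,1],[12,3],[16,3],[22,4],[29,1]]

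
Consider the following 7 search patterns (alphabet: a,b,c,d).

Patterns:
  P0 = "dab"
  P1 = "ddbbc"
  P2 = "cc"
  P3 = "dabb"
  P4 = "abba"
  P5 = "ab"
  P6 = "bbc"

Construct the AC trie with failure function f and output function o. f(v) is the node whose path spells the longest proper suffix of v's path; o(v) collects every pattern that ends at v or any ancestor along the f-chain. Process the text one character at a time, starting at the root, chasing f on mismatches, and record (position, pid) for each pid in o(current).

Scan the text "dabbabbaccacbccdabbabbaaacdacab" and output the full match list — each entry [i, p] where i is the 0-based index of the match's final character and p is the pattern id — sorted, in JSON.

Build automaton:
Trie (insert patterns):
  0='ε' goto a→11 b→15 c→8 d→1
  1='d' goto a→2 d→4
  2='da' goto b→3
  3='dab' goto b→10  ←P0
  4='dd' goto b→5
  5='ddb' goto b→6
  6='ddbb' goto c→7
  7='ddbbc' goto ·  ←P1
  8='c' goto c→9
  9='cc' goto ·  ←P2
  10='dabb' goto ·  ←P3
  11='a' goto b→12
  12='ab' goto b→13  ←P5
  13='abb' goto a→14
  14='abba' goto ·  ←P4
  15='b' goto b→16
  16='bb' goto c→17
  17='bbc' goto ·  ←P6

BFS fail/out derivation:
  fail(1) 'd': from fail(0)=0 chase 'd': 0 ⇒ 0;  out=∅∪out(0)=∅
  fail(8) 'c': from fail(0)=0 chase 'c': 0 ⇒ 0;  out=∅∪out(0)=∅
  fail(11) 'a': from fail(0)=0 chase 'a': 0 ⇒ 0;  out=∅∪out(0)=∅
  fail(15) 'b': from fail(0)=0 chase 'b': 0 ⇒ 0;  out=∅∪out(0)=∅
  fail(2) 'da': from fail(1)=0 chase 'a': 0 ⇒ 11;  out=∅∪out(11)=∅
  fail(4) 'dd': from fail(1)=0 chase 'd': 0 ⇒ 1;  out=∅∪out(1)=∅
  fail(9) 'cc': from fail(8)=0 chase 'c': 0 ⇒ 8;  out={2}∪out(8)={2}
  fail(12) 'ab': from fail(11)=0 chase 'b': 0 ⇒ 15;  out={5}∪out(15)={5}
  fail(16) 'bb': from fail(15)=0 chase 'b': 0 ⇒ 15;  out=∅∪out(15)=∅
  fail(3) 'dab': from fail(2)=11 chase 'b': 11 ⇒ 12;  out={0}∪out(12)={0,5}
  fail(5) 'ddb': from fail(4)=1 chase 'b': 1→0 ⇒ 15;  out=∅∪out(15)=∅
  fail(13) 'abb': from fail(12)=15 chase 'b': 15 ⇒ 16;  out=∅∪out(16)=∅
  fail(17) 'bbc': from fail(16)=15 chase 'c': 15→0 ⇒ 8;  out={6}∪out(8)={6}
  fail(6) 'ddbb': from fail(5)=15 chase 'b': 15 ⇒ 16;  out=∅∪out(16)=∅
  fail(10) 'dabb': from fail(3)=12 chase 'b': 12 ⇒ 13;  out={3}∪out(13)={3}
  fail(14) 'abba': from fail(13)=16 chase 'a': 16→15→0 ⇒ 11;  out={4}∪out(11)={4}
  fail(7) 'ddbbc': from fail(6)=16 chase 'c': 16 ⇒ 17;  out={1}∪out(17)={1,6}

Run:
i=0 'd': node 0→1
i=1 'a': node 1→2
i=2 'b': node 2→3  emit P0@[0:2],P5@[1:2]
i=3 'b': node 3→10  emit P3@[0:3]
i=4 'a': node 10→14 (via fail)  emit P4@[1:4]
i=5 'b': node 14→12 (via fail)  emit P5@[4:5]
i=6 'b': node 12→13
i=7 'a': node 13→14  emit P4@[4:7]
i=8 'c': node 14→8 (via fail)
i=9 'c': node 8→9  emit P2@[8:9]
i=10 'a': node 9→11 (via fail)
i=11 'c': node 11→8 (via fail)
i=12 'b': node 8→15 (via fail)
i=13 'c': node 15→8 (via fail)
i=14 'c': node 8→9  emit P2@[13:14]
i=15 'd': node 9→1 (via fail)
i=16 'a': node 1→2
i=17 'b': node 2→3  emit P0@[15:17],P5@[16:17]
i=18 'b': node 3→10  emit P3@[15:18]
i=19 'a': node 10→14 (via fail)  emit P4@[16:19]
i=20 'b': node 14→12 (via fail)  emit P5@[19:20]
i=21 'b': node 12→13
i=22 'a': node 13→14  emit P4@[19:22]
i=23 'a': node 14→11 (via fail)
i=24 'a': node 11→11 (via fail)
i=25 'c': node 11→8 (via fail)
i=26 'd': node 8→1 (via fail)
i=27 'a': node 1→2
i=28 'c': node 2→8 (via fail)
i=29 'a': node 8→11 (via fail)
i=30 'b': node 11→12  emit P5@[29:30]

All matches (sorted): [[2,0],[2,5],[3,3],[4,4],[5,5],[7,4],[9,2],[14,2],[17,0],[17,5],[18,3],[19,4],[20,5],[22,4],[30,5]]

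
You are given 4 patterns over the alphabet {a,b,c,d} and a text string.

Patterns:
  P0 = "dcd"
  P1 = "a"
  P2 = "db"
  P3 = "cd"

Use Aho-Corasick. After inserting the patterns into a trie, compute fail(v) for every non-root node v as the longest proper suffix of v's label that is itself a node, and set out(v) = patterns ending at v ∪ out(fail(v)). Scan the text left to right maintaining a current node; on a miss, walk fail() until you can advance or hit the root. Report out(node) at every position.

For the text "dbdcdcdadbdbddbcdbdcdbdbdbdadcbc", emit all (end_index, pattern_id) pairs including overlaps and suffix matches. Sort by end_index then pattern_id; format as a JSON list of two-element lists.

Construct AC machine:
Trie nodes:
  0='ε' goto a→4 c→6 d→1
  1='d' goto b→5 c→2
  2='dc' goto d→3
  3='dcd' goto ·  ←P0
  4='a' goto ·  ←P1
  5='db' goto ·  ←P2
  6='c' goto d→7
  7='cd' goto ·  ←P3

Failure links (BFS by depth):
  n1('d'): parent n0 fail=0; on 'd' 0 → fail=0;  out ∅∪∅=∅
  n4('a'): parent n0 fail=0; on 'a' 0 → fail=0;  out {1}∪∅={1}
  n6('c'): parent n0 fail=0; on 'c' 0 → fail=0;  out ∅∪∅=∅
  n2('dc'): parent n1 fail=0; on 'c' 0 → fail=6;  out ∅∪∅=∅
  n5('db'): parent n1 fail=0; on 'b' 0 → fail=0;  out {2}∪∅={2}
  n7('cd'): parent n6 fail=0; on 'd' 0 → fail=1;  out {3}∪∅={3}
  n3('dcd'): parent n2 fail=6; on 'd' 6 → fail=7;  out {0}∪{3}={0,3}

Text stream:
[0] read 'd'  n0⇒n1
[1] read 'b'  n1⇒n5  emit P2@[0:1]
[2] read 'd'  n5⇒n1 ·f
[3] read 'c'  n1⇒n2
[4] read 'd'  n2⇒n3  emit P0@[2:4],P3@[3:4]
[5] read 'c'  n3⇒n2 ·f
[6] read 'd'  n2⇒n3  emit P0@[4:6],P3@[5:6]
[7] read 'a'  n3⇒n4 ·f  emit P1@[7:7]
[8] read 'd'  n4⇒n1 ·f
[9] read 'b'  n1⇒n5  emit P2@[8:9]
[10] read 'd'  n5⇒n1 ·f
[11] read 'b'  n1⇒n5  emit P2@[10:11]
[12] read 'd'  n5⇒n1 ·f
[13] read 'd'  n1⇒n1 ·f
[14] read 'b'  n1⇒n5  emit P2@[13:14]
[15] read 'c'  n5⇒n6 ·f
[16] read 'd'  n6⇒n7  emit P3@[15:16]
[17] read 'b'  n7⇒n5 ·f  emit P2@[16:17]
[18] read 'd'  n5⇒n1 ·f
[19] read 'c'  n1⇒n2
[20] read 'd'  n2⇒n3  emit P0@[18:20],P3@[19:20]
[21] read 'b'  n3⇒n5 ·f  emit P2@[20:21]
[22] read 'd'  n5⇒n1 ·f
[23] read 'b'  n1⇒n5  emit P2@[22:23]
[24] read 'd'  n5⇒n1 ·f
[25] read 'b'  n1⇒n5  emit P2@[24:25]
[26] read 'd'  n5⇒n1 ·f
[27] read 'a'  n1⇒n4 ·f  emit P1@[27:27]
[28] read 'd'  n4⇒n1 ·f
[29] read 'c'  n1⇒n2
[30] read 'b'  n2⇒n0 ·f
[31] read 'c'  n0⇒n6

All matches (sorted): [[1,2],[4,0],[4,3],[6,0],[6,3],[7,1],[9,2],[11,2],[14,2],[16,3],[17,2],[20,0],[20,3],[21,2],[23,2],[25,2],[27,1]]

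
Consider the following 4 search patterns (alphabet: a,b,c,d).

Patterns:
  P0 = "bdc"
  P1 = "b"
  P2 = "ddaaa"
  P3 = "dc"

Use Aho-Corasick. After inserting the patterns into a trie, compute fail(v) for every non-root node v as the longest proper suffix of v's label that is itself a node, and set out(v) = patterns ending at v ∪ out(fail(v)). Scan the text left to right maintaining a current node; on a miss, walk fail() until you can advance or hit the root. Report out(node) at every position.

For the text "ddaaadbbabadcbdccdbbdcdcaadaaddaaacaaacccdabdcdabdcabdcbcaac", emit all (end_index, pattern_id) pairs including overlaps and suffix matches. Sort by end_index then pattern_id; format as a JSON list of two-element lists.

Build automaton:
Trie (insert patterns):
  n0 'ε': b→1 d→4
  n1 'b': d→2  [P1 ends]
  n2 'bd': c→3
  n3 'bdc': ·  [P0 ends]
  n4 'd': c→9 d→5
  n5 'dd': a→6
  n6 'dda': a→7
  n7 'ddaa': a→8
  n8 'ddaaa': ·  [P2 ends]
  n9 'dc': ·  [P3 ends]

Failure links (BFS by depth):
  n1('b'): parent n0 fail=0; on 'b' 0 → fail=0;  out {1}∪∅={1}
  n4('d'): parent n0 fail=0; on 'd' 0 → fail=0;  out ∅∪∅=∅
  n2('bd'): parent n1 fail=0; on 'd' 0 → fail=4;  out ∅∪∅=∅
  n5('dd'): parent n4 fail=0; on 'd' 0 → fail=4;  out ∅∪∅=∅
  n9('dc'): parent n4 fail=0; on 'c' 0 → fail=0;  out {3}∪∅={3}
  n3('bdc'): parent n2 fail=4; on 'c' 4 → fail=9;  out {0}∪{3}={0,3}
  n6('dda'): parent n5 fail=4; on 'a' 4→0 → fail=0;  out ∅∪∅=∅
  n7('ddaa'): parent n6 fail=0; on 'a' 0 → fail=0;  out ∅∪∅=∅
  n8('ddaaa'): parent n7 fail=0; on 'a' 0 → fail=0;  out {2}∪∅={2}

Scan:
i=0 'd': node 0→4
i=1 'd': node 4→5
i=2 'a': node 5→6
i=3 'a': node 6→7
i=4 'a': node 7→8  ** P2@[0:4]
i=5 'd': node 8→4 ·f
i=6 'b': node 4→1 ·f  ** P1@[6:6]
i=7 'b': node 1→1 ·f  ** P1@[7:7]
i=8 'a': node 1→0 ·f
i=9 'b': node 0→1  ** P1@[9:9]
i=10 'a': node 1→0 ·f
i=11 'd': node 0→4
i=12 'c': node 4→9  ** P3@[11:12]
i=13 'b': node 9→1 ·f  ** P1@[13:13]
i=14 'd': node 1→2
i=15 'c': node 2→3  ** P0@[13:15],P3@[14:15]
i=16 'c': node 3→0 ·f
i=17 'd': node 0→4
i=18 'b': node 4→1 ·f  ** P1@[18:18]
i=19 'b': node 1→1 ·f  ** P1@[19:19]
i=20 'd': node 1→2
i=21 'c': node 2→3  ** P0@[19:21],P3@[20:21]
i=22 'd': node 3→4 ·f
i=23 'c': node 4→9  ** P3@[22:23]
i=24 'a': node 9→0 ·f
i=25 'a': node 0→0
i=26 'd': node 0→4
i=27 'a': node 4→0 ·f
i=28 'a': node 0→0
i=29 'd': node 0→4
i=30 'd': node 4→5
i=31 'a': node 5→6
i=32 'a': node 6→7
i=33 'a': node 7→8  ** P2@[29:33]
i=34 'c': node 8→0 ·f
i=35 'a': node 0→0
i=36 'a': node 0→0
i=37 'a': node 0→0
i=38 'c': node 0→0
i=39 'c': node 0→0
i=40 'c': node 0→0
i=41 'd': node 0→4
i=42 'a': node 4→0 ·f
i=43 'b': node 0→1  ** P1@[43:43]
i=44 'd': node 1→2
i=45 'c': node 2→3  ** P0@[43:45],P3@[44:45]
i=46 'd': node 3→4 ·f
i=47 'a': node 4→0 ·f
i=48 'b': node 0→1  ** P1@[48:48]
i=49 'd': node 1→2
i=50 'c': node 2→3  ** P0@[48:50],P3@[49:50]
i=51 'a': node 3→0 ·f
i=52 'b': node 0→1  ** P1@[52:52]
i=53 'd': node 1→2
i=54 'c': node 2→3  ** P0@[52:54],P3@[53:54]
i=55 'b': node 3→1 ·f  ** P1@[55:55]
i=56 'c': node 1→0 ·f
i=57 'a': node 0→0
i=58 'a': node 0→0
i=59 'c': node 0→0

All matches (sorted): [[4,2],[6,1],[7,1],[9,1],[12,3],[13,1],[15,0],[15,3],[18,1],[19,1],[21,0],[21,3],[23,3],[33,2],[43,1],[45,0],[45,3],[48,1],[50,0],[50,3],[52,1],[54,0],[54,3],[55,1]]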